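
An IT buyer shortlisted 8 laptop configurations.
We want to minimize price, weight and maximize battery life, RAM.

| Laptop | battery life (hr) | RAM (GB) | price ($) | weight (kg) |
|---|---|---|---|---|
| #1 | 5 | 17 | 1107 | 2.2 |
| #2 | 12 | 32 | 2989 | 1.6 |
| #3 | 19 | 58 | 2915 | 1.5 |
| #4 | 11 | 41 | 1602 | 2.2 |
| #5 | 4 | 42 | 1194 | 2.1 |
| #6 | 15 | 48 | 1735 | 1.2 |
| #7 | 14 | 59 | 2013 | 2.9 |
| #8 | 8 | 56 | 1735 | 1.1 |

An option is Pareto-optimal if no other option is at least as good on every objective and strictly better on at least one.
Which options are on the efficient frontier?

#1: not dominated (best price).
#2: dominated by #3 (battery life 19≥12, RAM 58≥32, price 2915≤2989, weight 1.5≤1.6).
#3: not dominated (best battery life).
#4: not dominated.
#5: not dominated.
#6: not dominated.
#7: not dominated (best RAM).
#8: not dominated (best weight).

#1, #3, #4, #5, #6, #7, #8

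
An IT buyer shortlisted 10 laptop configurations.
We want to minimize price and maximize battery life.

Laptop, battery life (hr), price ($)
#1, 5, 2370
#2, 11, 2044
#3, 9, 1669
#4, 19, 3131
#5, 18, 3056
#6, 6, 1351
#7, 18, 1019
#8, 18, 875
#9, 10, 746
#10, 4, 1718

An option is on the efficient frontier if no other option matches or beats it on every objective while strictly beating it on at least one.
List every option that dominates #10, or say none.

#3, #6, #7, #8, #9

#3: battery life 9≥4, price 1669≤1718 — dominates #10.
#6: battery life 6≥4, price 1351≤1718 — dominates #10.
#7: battery life 18≥4, price 1019≤1718 — dominates #10.
#8: battery life 18≥4, price 875≤1718 — dominates #10.
#9: battery life 10≥4, price 746≤1718 — dominates #10.
Others (#1, #2, #4, #5) are each worse than #10 on at least one objective.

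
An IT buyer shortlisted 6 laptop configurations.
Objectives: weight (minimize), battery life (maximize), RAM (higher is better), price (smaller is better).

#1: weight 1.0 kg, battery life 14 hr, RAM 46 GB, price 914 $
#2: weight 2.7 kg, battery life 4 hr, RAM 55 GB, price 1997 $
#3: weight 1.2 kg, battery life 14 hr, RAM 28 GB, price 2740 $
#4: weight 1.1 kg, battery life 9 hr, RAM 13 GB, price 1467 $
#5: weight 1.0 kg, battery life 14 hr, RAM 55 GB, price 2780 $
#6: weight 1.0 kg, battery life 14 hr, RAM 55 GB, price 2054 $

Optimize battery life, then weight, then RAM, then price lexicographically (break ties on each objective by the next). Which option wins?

#6

First maximize battery life: best is 14, kept {#1, #3, #5, #6}.
Then minimize weight: best is 1.0, kept {#1, #5, #6}.
Then maximize RAM: best is 55, kept {#5, #6}.
Then minimize price: best is 2054, kept {#6}.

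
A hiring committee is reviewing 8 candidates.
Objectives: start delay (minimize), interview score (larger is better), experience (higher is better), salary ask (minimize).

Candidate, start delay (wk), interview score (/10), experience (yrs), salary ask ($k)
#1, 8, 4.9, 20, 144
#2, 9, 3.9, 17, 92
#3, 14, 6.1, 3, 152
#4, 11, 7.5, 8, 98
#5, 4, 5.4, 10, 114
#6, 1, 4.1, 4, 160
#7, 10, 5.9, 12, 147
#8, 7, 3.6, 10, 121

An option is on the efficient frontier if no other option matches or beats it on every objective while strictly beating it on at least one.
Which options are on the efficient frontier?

#1: not dominated (best experience).
#2: not dominated (best salary ask).
#3: dominated by #4 (start delay 11≤14, interview score 7.5≥6.1, experience 8≥3, salary ask 98≤152).
#4: not dominated (best interview score).
#5: not dominated.
#6: not dominated (best start delay).
#7: not dominated.
#8: dominated by #5 (start delay 4≤7, interview score 5.4≥3.6, experience 10≥10, salary ask 114≤121).

#1, #2, #4, #5, #6, #7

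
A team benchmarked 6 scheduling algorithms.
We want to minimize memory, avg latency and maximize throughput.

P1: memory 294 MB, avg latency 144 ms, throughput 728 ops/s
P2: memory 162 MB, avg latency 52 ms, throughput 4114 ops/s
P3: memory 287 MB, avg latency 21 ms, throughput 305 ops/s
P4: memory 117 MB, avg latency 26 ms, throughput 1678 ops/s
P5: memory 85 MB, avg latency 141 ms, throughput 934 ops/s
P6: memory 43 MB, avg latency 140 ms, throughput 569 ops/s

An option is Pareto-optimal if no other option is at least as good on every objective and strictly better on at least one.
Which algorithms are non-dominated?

P1: dominated by P2 (memory 162≤294, avg latency 52≤144, throughput 4114≥728).
P2: not dominated (best throughput).
P3: not dominated (best avg latency).
P4: not dominated.
P5: not dominated.
P6: not dominated (best memory).

P2, P3, P4, P5, P6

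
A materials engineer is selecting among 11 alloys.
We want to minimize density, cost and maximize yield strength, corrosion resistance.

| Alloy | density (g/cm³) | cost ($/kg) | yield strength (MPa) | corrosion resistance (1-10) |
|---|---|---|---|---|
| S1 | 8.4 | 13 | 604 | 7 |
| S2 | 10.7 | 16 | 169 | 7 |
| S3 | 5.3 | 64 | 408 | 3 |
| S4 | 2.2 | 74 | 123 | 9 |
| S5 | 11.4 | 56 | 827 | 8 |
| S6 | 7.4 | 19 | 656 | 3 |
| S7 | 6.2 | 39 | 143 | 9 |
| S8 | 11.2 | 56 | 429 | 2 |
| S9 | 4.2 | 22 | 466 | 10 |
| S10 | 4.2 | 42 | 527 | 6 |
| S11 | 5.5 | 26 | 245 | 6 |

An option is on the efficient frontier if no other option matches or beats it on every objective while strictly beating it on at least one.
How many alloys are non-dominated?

6

S1: not dominated (best cost).
S2: dominated by S1 (density 8.4≤10.7, cost 13≤16, yield strength 604≥169, corrosion resistance 7≥7).
S3: dominated by S9 (density 4.2≤5.3, cost 22≤64, yield strength 466≥408, corrosion resistance 10≥3).
S4: not dominated (best density).
S5: not dominated (best yield strength).
S6: not dominated.
S7: dominated by S9 (density 4.2≤6.2, cost 22≤39, yield strength 466≥143, corrosion resistance 10≥9).
S8: dominated by S1 (density 8.4≤11.2, cost 13≤56, yield strength 604≥429, corrosion resistance 7≥2).
S9: not dominated (best corrosion resistance).
S10: not dominated.
S11: dominated by S9 (density 4.2≤5.5, cost 22≤26, yield strength 466≥245, corrosion resistance 10≥6).
Pareto-optimal: S1, S4, S5, S6, S9, S10 → 6.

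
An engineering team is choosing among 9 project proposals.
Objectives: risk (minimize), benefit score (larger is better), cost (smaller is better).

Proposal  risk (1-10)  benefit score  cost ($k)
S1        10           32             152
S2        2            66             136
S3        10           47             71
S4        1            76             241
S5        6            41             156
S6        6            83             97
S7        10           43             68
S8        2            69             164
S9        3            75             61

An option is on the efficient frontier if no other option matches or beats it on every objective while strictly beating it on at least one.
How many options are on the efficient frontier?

5

S1: dominated by S2 (risk 2≤10, benefit score 66≥32, cost 136≤152).
S2: not dominated.
S3: dominated by S9 (risk 3≤10, benefit score 75≥47, cost 61≤71).
S4: not dominated (best risk).
S5: dominated by S2 (risk 2≤6, benefit score 66≥41, cost 136≤156).
S6: not dominated (best benefit score).
S7: dominated by S9 (risk 3≤10, benefit score 75≥43, cost 61≤68).
S8: not dominated.
S9: not dominated (best cost).
Pareto-optimal: S2, S4, S6, S8, S9 → 5.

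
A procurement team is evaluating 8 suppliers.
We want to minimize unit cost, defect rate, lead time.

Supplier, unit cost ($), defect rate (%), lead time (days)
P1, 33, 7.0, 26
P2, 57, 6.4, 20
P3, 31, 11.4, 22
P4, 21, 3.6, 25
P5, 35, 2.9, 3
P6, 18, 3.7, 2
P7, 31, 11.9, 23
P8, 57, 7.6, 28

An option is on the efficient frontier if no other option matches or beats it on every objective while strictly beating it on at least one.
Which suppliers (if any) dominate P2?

P5: unit cost 35≤57, defect rate 2.9≤6.4, lead time 3≤20 — dominates P2.
P6: unit cost 18≤57, defect rate 3.7≤6.4, lead time 2≤20 — dominates P2.
Others (P1, P3, P4, P7, P8) are each worse than P2 on at least one objective.

P5, P6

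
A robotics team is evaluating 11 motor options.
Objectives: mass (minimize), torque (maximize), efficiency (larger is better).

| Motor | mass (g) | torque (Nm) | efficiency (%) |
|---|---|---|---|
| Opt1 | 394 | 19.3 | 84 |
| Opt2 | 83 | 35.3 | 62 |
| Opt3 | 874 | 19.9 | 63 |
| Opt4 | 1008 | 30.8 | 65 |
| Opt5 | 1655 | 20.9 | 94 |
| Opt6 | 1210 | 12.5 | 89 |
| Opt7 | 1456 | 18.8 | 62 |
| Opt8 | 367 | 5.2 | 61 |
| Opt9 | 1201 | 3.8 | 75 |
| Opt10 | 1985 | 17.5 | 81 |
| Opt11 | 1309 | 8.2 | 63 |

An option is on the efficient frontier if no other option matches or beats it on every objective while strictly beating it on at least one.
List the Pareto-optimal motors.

Opt1: not dominated.
Opt2: not dominated (best mass).
Opt3: not dominated.
Opt4: not dominated.
Opt5: not dominated (best efficiency).
Opt6: not dominated.
Opt7: dominated by Opt1 (mass 394≤1456, torque 19.3≥18.8, efficiency 84≥62).
Opt8: dominated by Opt2 (mass 83≤367, torque 35.3≥5.2, efficiency 62≥61).
Opt9: dominated by Opt1 (mass 394≤1201, torque 19.3≥3.8, efficiency 84≥75).
Opt10: dominated by Opt1 (mass 394≤1985, torque 19.3≥17.5, efficiency 84≥81).
Opt11: dominated by Opt1 (mass 394≤1309, torque 19.3≥8.2, efficiency 84≥63).

Opt1, Opt2, Opt3, Opt4, Opt5, Opt6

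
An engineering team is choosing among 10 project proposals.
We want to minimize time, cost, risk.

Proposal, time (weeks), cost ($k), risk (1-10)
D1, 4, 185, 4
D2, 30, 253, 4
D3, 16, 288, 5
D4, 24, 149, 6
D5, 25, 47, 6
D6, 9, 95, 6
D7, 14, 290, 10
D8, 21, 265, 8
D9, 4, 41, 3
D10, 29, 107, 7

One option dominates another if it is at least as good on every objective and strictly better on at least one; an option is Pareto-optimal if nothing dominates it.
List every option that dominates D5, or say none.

D9: time 4≤25, cost 41≤47, risk 3≤6 — dominates D5.
Others (D1, D2, D3, D4, D6, D7, D8, D10) are each worse than D5 on at least one objective.

D9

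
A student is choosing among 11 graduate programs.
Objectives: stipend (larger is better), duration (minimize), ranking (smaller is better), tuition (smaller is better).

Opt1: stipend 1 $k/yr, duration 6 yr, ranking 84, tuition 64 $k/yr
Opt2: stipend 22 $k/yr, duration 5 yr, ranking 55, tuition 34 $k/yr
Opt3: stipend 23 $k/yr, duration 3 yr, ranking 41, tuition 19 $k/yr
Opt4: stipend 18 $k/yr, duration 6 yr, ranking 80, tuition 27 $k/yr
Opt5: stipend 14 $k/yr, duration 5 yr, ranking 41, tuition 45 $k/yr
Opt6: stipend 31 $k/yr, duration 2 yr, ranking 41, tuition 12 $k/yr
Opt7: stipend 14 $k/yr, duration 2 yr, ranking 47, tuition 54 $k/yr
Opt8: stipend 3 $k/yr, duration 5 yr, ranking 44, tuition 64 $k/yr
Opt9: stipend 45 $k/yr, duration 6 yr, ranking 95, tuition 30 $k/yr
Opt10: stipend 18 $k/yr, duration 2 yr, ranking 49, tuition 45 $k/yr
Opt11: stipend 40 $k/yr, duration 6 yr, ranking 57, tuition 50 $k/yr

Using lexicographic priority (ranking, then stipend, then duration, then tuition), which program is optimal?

Opt6

First minimize ranking: best is 41, kept {Opt3, Opt5, Opt6}.
Then maximize stipend: best is 31, kept {Opt6}.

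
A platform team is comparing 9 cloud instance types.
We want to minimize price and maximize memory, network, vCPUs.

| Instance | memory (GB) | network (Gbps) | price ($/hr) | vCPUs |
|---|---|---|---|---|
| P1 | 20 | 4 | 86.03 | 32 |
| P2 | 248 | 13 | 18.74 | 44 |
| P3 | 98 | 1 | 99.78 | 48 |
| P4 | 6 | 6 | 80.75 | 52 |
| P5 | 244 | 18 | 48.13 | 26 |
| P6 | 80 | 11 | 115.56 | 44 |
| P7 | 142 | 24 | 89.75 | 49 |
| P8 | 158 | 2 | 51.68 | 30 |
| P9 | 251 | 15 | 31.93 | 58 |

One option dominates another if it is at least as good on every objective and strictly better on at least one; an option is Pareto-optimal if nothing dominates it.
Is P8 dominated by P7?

No

P7 vs P8: P7 is worse on memory (142 vs 158), so it does not dominate P8.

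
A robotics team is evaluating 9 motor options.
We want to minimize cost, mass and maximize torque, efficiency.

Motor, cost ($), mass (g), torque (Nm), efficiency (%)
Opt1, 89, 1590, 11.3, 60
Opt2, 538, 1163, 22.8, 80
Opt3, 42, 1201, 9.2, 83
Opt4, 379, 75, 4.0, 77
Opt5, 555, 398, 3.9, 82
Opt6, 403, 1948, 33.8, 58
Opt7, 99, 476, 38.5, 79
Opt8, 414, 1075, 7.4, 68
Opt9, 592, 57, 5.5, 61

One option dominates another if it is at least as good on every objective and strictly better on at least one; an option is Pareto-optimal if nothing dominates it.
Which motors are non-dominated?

Opt1: not dominated.
Opt2: not dominated.
Opt3: not dominated (best cost).
Opt4: not dominated.
Opt5: not dominated.
Opt6: dominated by Opt7 (cost 99≤403, mass 476≤1948, torque 38.5≥33.8, efficiency 79≥58).
Opt7: not dominated (best torque).
Opt8: dominated by Opt7 (cost 99≤414, mass 476≤1075, torque 38.5≥7.4, efficiency 79≥68).
Opt9: not dominated (best mass).

Opt1, Opt2, Opt3, Opt4, Opt5, Opt7, Opt9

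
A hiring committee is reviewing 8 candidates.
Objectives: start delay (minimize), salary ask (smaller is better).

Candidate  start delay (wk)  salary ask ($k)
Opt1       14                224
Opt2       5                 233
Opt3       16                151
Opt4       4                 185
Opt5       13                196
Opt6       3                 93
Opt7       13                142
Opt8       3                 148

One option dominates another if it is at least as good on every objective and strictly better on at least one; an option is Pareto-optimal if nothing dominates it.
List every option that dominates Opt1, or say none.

Opt4: start delay 4≤14, salary ask 185≤224 — dominates Opt1.
Opt5: start delay 13≤14, salary ask 196≤224 — dominates Opt1.
Opt6: start delay 3≤14, salary ask 93≤224 — dominates Opt1.
Opt7: start delay 13≤14, salary ask 142≤224 — dominates Opt1.
Opt8: start delay 3≤14, salary ask 148≤224 — dominates Opt1.
Others (Opt2, Opt3) are each worse than Opt1 on at least one objective.

Opt4, Opt5, Opt6, Opt7, Opt8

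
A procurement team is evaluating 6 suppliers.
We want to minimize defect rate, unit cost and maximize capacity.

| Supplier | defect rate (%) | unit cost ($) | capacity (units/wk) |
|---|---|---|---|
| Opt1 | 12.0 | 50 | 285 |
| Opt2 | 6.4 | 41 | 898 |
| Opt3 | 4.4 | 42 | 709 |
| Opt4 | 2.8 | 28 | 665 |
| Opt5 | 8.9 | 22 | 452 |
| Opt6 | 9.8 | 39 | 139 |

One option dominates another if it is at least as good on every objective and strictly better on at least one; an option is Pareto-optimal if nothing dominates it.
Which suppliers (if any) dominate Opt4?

Opt1: worse on defect rate (12.0 vs 2.8).
Opt2: worse on defect rate (6.4 vs 2.8).
Opt3: worse on defect rate (4.4 vs 2.8).
Opt5: worse on defect rate (8.9 vs 2.8).
Opt6: worse on defect rate (9.8 vs 2.8).
No option dominates Opt4.

none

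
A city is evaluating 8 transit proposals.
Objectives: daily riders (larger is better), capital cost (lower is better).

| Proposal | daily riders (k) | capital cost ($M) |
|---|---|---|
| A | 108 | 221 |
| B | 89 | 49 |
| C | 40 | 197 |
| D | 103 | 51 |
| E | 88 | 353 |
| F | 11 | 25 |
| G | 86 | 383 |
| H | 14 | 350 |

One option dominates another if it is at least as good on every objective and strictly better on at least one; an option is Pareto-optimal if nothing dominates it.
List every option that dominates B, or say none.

none

A: worse on capital cost (221 vs 49).
C: worse on daily riders (40 vs 89).
D: worse on capital cost (51 vs 49).
E: worse on daily riders (88 vs 89).
F: worse on daily riders (11 vs 89).
G: worse on daily riders (86 vs 89).
H: worse on daily riders (14 vs 89).
No option dominates B.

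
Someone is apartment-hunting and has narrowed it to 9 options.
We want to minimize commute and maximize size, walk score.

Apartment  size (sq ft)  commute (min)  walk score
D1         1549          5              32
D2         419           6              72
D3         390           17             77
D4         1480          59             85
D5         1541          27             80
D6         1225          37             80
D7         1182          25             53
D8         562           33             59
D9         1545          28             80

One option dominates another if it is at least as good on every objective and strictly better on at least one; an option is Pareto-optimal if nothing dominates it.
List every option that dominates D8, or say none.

D5: size 1541≥562, commute 27≤33, walk score 80≥59 — dominates D8.
D9: size 1545≥562, commute 28≤33, walk score 80≥59 — dominates D8.
Others (D1, D2, D3, D4, D6, D7) are each worse than D8 on at least one objective.

D5, D9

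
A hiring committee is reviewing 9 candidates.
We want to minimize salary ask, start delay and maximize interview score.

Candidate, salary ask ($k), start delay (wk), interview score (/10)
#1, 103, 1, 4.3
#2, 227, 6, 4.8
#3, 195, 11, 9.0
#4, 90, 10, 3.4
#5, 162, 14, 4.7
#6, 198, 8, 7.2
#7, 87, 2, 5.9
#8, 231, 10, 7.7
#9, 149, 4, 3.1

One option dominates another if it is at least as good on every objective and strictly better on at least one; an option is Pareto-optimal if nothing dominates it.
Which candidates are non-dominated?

#1, #3, #6, #7, #8

#1: not dominated (best start delay).
#2: dominated by #7 (salary ask 87≤227, start delay 2≤6, interview score 5.9≥4.8).
#3: not dominated (best interview score).
#4: dominated by #7 (salary ask 87≤90, start delay 2≤10, interview score 5.9≥3.4).
#5: dominated by #7 (salary ask 87≤162, start delay 2≤14, interview score 5.9≥4.7).
#6: not dominated.
#7: not dominated (best salary ask).
#8: not dominated.
#9: dominated by #1 (salary ask 103≤149, start delay 1≤4, interview score 4.3≥3.1).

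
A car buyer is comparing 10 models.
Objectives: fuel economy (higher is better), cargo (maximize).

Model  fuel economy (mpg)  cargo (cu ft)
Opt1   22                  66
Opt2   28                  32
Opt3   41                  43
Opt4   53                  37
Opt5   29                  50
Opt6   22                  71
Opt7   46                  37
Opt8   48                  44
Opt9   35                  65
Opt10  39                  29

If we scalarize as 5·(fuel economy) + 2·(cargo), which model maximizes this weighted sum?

Opt1: 5·22 + 2·66 = 242
Opt2: 5·28 + 2·32 = 204
Opt3: 5·41 + 2·43 = 291
Opt4: 5·53 + 2·37 = 339
Opt5: 5·29 + 2·50 = 245
Opt6: 5·22 + 2·71 = 252
Opt7: 5·46 + 2·37 = 304
Opt8: 5·48 + 2·44 = 328
Opt9: 5·35 + 2·65 = 305
Opt10: 5·39 + 2·29 = 253
Highest: Opt4 at 339.

Opt4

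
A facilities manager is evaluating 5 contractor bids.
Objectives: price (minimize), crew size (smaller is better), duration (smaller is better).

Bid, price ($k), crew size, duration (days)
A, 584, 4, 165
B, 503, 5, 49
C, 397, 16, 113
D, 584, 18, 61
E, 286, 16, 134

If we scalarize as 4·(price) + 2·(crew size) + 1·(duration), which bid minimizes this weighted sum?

E

A: 4·584 + 2·4 + 1·165 = 2509
B: 4·503 + 2·5 + 1·49 = 2071
C: 4·397 + 2·16 + 1·113 = 1733
D: 4·584 + 2·18 + 1·61 = 2433
E: 4·286 + 2·16 + 1·134 = 1310
Lowest: E at 1310.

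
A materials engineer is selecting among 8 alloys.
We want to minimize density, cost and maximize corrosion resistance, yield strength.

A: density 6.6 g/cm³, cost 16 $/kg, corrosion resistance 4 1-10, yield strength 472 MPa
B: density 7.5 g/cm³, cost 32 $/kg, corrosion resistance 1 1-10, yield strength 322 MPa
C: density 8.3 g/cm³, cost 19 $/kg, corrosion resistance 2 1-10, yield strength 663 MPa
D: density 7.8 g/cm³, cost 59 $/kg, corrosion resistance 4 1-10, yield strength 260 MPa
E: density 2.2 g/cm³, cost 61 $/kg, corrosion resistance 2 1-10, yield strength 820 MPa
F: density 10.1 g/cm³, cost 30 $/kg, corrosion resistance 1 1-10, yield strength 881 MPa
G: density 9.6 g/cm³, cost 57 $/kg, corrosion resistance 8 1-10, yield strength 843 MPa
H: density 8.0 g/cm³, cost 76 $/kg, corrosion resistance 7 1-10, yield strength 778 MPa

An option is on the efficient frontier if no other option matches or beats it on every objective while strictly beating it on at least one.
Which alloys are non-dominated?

A: not dominated (best cost).
B: dominated by A (density 6.6≤7.5, cost 16≤32, corrosion resistance 4≥1, yield strength 472≥322).
C: not dominated.
D: dominated by A (density 6.6≤7.8, cost 16≤59, corrosion resistance 4≥4, yield strength 472≥260).
E: not dominated (best density).
F: not dominated (best yield strength).
G: not dominated (best corrosion resistance).
H: not dominated.

A, C, E, F, G, H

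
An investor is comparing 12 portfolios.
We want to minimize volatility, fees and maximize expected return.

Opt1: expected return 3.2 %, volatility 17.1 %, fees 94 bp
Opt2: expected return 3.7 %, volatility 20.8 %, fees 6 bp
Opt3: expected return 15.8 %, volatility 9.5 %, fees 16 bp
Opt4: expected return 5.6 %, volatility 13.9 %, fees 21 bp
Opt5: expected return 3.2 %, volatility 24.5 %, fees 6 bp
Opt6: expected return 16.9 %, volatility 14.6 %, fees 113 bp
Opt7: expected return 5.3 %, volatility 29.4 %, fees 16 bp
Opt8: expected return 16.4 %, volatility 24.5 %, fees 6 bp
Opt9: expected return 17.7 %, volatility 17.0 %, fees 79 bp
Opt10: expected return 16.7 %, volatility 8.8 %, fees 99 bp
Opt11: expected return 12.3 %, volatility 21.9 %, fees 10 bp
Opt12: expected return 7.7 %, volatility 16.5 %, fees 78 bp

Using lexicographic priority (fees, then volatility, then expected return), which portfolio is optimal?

First minimize fees: best is 6, kept {Opt2, Opt5, Opt8}.
Then minimize volatility: best is 20.8, kept {Opt2}.

Opt2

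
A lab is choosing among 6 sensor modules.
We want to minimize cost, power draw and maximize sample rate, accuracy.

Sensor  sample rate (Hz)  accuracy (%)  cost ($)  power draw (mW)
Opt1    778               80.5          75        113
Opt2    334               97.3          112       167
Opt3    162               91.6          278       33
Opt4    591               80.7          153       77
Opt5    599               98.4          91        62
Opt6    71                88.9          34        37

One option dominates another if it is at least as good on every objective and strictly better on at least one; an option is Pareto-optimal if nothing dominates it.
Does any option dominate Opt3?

No

Opt1: worse on accuracy (80.5 vs 91.6).
Opt2: worse on power draw (167 vs 33).
Opt4: worse on accuracy (80.7 vs 91.6).
Opt5: worse on power draw (62 vs 33).
Opt6: worse on sample rate (71 vs 162).
No option is at least as good as Opt3 on every objective and strictly better on one.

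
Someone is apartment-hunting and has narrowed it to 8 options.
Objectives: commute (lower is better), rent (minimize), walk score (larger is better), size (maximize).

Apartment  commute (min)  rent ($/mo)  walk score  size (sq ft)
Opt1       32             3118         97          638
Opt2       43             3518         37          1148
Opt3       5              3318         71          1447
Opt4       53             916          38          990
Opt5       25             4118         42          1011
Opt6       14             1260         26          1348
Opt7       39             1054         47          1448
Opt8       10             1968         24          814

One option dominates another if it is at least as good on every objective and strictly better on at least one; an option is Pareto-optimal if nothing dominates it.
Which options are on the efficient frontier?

Opt1: not dominated (best walk score).
Opt2: dominated by Opt3 (commute 5≤43, rent 3318≤3518, walk score 71≥37, size 1447≥1148).
Opt3: not dominated (best commute).
Opt4: not dominated (best rent).
Opt5: dominated by Opt3 (commute 5≤25, rent 3318≤4118, walk score 71≥42, size 1447≥1011).
Opt6: not dominated.
Opt7: not dominated (best size).
Opt8: not dominated.

Opt1, Opt3, Opt4, Opt6, Opt7, Opt8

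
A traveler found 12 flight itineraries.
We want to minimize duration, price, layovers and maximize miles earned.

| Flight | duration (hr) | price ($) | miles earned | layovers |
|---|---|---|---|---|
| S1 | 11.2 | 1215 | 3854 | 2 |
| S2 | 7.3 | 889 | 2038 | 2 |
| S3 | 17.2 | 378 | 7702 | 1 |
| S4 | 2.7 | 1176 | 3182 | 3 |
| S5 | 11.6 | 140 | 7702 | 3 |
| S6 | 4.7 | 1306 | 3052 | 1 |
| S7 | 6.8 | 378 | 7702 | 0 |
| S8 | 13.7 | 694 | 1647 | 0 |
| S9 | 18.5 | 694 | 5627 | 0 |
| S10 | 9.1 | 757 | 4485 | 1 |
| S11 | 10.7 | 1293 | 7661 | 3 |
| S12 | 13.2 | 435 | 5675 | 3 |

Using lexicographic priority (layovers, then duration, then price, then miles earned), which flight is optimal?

S7

First minimize layovers: best is 0, kept {S7, S8, S9}.
Then minimize duration: best is 6.8, kept {S7}.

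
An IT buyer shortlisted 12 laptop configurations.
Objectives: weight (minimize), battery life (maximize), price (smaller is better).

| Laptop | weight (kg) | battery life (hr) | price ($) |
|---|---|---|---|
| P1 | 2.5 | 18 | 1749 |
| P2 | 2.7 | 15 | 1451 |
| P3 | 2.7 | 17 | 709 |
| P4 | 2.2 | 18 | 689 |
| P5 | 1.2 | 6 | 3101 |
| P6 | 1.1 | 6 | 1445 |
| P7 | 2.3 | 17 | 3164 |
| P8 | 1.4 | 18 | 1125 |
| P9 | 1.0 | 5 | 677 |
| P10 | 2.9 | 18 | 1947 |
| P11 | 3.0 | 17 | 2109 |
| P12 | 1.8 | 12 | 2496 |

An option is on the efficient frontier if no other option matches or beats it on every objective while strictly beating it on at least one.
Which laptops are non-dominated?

P4, P6, P8, P9

P1: dominated by P4 (weight 2.2≤2.5, battery life 18≥18, price 689≤1749).
P2: dominated by P3 (weight 2.7≤2.7, battery life 17≥15, price 709≤1451).
P3: dominated by P4 (weight 2.2≤2.7, battery life 18≥17, price 689≤709).
P4: not dominated.
P5: dominated by P6 (weight 1.1≤1.2, battery life 6≥6, price 1445≤3101).
P6: not dominated.
P7: dominated by P4 (weight 2.2≤2.3, battery life 18≥17, price 689≤3164).
P8: not dominated.
P9: not dominated (best weight).
P10: dominated by P1 (weight 2.5≤2.9, battery life 18≥18, price 1749≤1947).
P11: dominated by P1 (weight 2.5≤3.0, battery life 18≥17, price 1749≤2109).
P12: dominated by P8 (weight 1.4≤1.8, battery life 18≥12, price 1125≤2496).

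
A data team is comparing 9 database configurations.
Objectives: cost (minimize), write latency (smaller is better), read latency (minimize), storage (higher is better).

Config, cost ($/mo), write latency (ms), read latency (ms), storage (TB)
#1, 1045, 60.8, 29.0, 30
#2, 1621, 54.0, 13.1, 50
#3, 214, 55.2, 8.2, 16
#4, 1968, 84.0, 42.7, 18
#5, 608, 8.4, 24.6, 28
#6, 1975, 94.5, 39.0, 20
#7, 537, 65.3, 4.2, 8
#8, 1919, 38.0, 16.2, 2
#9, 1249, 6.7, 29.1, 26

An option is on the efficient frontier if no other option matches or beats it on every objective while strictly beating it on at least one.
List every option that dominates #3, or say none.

#1: worse on cost (1045 vs 214).
#2: worse on cost (1621 vs 214).
#4: worse on cost (1968 vs 214).
#5: worse on cost (608 vs 214).
#6: worse on cost (1975 vs 214).
#7: worse on cost (537 vs 214).
#8: worse on cost (1919 vs 214).
#9: worse on cost (1249 vs 214).
No option dominates #3.

none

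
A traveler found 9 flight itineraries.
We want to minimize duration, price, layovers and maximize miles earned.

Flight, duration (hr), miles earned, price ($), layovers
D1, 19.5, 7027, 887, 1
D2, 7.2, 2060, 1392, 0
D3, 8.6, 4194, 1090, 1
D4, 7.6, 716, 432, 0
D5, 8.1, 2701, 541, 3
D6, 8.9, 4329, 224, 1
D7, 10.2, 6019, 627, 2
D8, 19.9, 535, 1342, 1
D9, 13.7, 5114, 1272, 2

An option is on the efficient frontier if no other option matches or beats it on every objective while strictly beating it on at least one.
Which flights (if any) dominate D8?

D1: duration 19.5≤19.9, miles earned 7027≥535, price 887≤1342, layovers 1≤1 — dominates D8.
D3: duration 8.6≤19.9, miles earned 4194≥535, price 1090≤1342, layovers 1≤1 — dominates D8.
D4: duration 7.6≤19.9, miles earned 716≥535, price 432≤1342, layovers 0≤1 — dominates D8.
D6: duration 8.9≤19.9, miles earned 4329≥535, price 224≤1342, layovers 1≤1 — dominates D8.
Others (D2, D5, D7, D9) are each worse than D8 on at least one objective.

D1, D3, D4, D6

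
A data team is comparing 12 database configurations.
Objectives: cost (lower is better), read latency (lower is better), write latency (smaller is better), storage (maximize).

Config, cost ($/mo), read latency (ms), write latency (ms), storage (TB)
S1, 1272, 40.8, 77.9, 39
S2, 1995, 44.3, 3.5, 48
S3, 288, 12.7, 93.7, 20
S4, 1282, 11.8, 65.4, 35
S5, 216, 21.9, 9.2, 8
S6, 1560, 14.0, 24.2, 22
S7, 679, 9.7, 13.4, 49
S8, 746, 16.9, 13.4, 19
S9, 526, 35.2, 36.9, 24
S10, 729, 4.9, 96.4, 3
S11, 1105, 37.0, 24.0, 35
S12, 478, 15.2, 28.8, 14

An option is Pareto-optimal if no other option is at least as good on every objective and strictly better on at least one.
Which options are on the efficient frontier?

S2, S3, S5, S7, S9, S10, S12

S1: dominated by S7 (cost 679≤1272, read latency 9.7≤40.8, write latency 13.4≤77.9, storage 49≥39).
S2: not dominated (best write latency).
S3: not dominated.
S4: dominated by S7 (cost 679≤1282, read latency 9.7≤11.8, write latency 13.4≤65.4, storage 49≥35).
S5: not dominated (best cost).
S6: dominated by S7 (cost 679≤1560, read latency 9.7≤14.0, write latency 13.4≤24.2, storage 49≥22).
S7: not dominated (best storage).
S8: dominated by S7 (cost 679≤746, read latency 9.7≤16.9, write latency 13.4≤13.4, storage 49≥19).
S9: not dominated.
S10: not dominated (best read latency).
S11: dominated by S7 (cost 679≤1105, read latency 9.7≤37.0, write latency 13.4≤24.0, storage 49≥35).
S12: not dominated.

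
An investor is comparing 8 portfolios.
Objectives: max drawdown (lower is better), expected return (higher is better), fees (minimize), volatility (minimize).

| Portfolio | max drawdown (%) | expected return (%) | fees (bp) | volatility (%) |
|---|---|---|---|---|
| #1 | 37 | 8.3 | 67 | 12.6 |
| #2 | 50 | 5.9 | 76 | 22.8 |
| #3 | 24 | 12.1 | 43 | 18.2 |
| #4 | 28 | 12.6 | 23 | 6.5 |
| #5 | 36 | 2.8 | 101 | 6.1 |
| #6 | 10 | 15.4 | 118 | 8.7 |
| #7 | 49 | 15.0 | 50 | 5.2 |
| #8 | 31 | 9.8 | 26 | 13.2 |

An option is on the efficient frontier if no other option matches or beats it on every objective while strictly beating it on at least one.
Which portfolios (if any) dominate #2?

#1, #3, #4, #7, #8

#1: max drawdown 37≤50, expected return 8.3≥5.9, fees 67≤76, volatility 12.6≤22.8 — dominates #2.
#3: max drawdown 24≤50, expected return 12.1≥5.9, fees 43≤76, volatility 18.2≤22.8 — dominates #2.
#4: max drawdown 28≤50, expected return 12.6≥5.9, fees 23≤76, volatility 6.5≤22.8 — dominates #2.
#7: max drawdown 49≤50, expected return 15.0≥5.9, fees 50≤76, volatility 5.2≤22.8 — dominates #2.
#8: max drawdown 31≤50, expected return 9.8≥5.9, fees 26≤76, volatility 13.2≤22.8 — dominates #2.
Others (#5, #6) are each worse than #2 on at least one objective.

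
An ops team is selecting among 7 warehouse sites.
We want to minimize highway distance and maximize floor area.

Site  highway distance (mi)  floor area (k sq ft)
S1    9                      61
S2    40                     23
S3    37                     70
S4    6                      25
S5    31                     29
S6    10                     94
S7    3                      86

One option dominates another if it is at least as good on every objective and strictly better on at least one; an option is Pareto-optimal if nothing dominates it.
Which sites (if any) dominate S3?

S6, S7

S6: highway distance 10≤37, floor area 94≥70 — dominates S3.
S7: highway distance 3≤37, floor area 86≥70 — dominates S3.
Others (S1, S2, S4, S5) are each worse than S3 on at least one objective.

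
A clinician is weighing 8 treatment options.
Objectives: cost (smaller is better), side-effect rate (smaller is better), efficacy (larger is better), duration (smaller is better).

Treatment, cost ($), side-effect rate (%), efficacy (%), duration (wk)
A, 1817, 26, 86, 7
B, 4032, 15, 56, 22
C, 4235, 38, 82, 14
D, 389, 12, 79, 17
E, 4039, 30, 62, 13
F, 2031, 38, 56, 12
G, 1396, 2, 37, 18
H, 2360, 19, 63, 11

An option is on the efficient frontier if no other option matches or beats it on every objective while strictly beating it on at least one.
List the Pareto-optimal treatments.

A, D, G, H

A: not dominated (best efficacy).
B: dominated by D (cost 389≤4032, side-effect rate 12≤15, efficacy 79≥56, duration 17≤22).
C: dominated by A (cost 1817≤4235, side-effect rate 26≤38, efficacy 86≥82, duration 7≤14).
D: not dominated (best cost).
E: dominated by A (cost 1817≤4039, side-effect rate 26≤30, efficacy 86≥62, duration 7≤13).
F: dominated by A (cost 1817≤2031, side-effect rate 26≤38, efficacy 86≥56, duration 7≤12).
G: not dominated (best side-effect rate).
H: not dominated.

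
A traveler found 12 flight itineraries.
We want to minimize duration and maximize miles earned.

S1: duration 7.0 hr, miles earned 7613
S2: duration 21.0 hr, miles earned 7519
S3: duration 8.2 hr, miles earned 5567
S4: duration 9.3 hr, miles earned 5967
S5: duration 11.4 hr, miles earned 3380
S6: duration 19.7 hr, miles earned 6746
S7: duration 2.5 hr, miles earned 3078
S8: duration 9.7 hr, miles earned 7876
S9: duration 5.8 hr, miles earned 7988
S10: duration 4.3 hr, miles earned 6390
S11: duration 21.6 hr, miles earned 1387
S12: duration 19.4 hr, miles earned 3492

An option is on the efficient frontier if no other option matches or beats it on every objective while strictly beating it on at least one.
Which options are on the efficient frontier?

S1: dominated by S9 (duration 5.8≤7.0, miles earned 7988≥7613).
S2: dominated by S1 (duration 7.0≤21.0, miles earned 7613≥7519).
S3: dominated by S1 (duration 7.0≤8.2, miles earned 7613≥5567).
S4: dominated by S1 (duration 7.0≤9.3, miles earned 7613≥5967).
S5: dominated by S1 (duration 7.0≤11.4, miles earned 7613≥3380).
S6: dominated by S1 (duration 7.0≤19.7, miles earned 7613≥6746).
S7: not dominated (best duration).
S8: dominated by S9 (duration 5.8≤9.7, miles earned 7988≥7876).
S9: not dominated (best miles earned).
S10: not dominated.
S11: dominated by S1 (duration 7.0≤21.6, miles earned 7613≥1387).
S12: dominated by S1 (duration 7.0≤19.4, miles earned 7613≥3492).

S7, S9, S10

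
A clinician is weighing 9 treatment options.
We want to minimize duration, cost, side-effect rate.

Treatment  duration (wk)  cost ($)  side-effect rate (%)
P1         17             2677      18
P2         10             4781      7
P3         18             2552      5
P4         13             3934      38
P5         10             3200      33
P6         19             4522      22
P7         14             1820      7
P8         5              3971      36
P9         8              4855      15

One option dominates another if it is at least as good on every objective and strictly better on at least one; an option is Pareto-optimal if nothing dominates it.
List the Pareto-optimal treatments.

P2, P3, P5, P7, P8, P9

P1: dominated by P7 (duration 14≤17, cost 1820≤2677, side-effect rate 7≤18).
P2: not dominated.
P3: not dominated (best side-effect rate).
P4: dominated by P5 (duration 10≤13, cost 3200≤3934, side-effect rate 33≤38).
P5: not dominated.
P6: dominated by P1 (duration 17≤19, cost 2677≤4522, side-effect rate 18≤22).
P7: not dominated (best cost).
P8: not dominated (best duration).
P9: not dominated.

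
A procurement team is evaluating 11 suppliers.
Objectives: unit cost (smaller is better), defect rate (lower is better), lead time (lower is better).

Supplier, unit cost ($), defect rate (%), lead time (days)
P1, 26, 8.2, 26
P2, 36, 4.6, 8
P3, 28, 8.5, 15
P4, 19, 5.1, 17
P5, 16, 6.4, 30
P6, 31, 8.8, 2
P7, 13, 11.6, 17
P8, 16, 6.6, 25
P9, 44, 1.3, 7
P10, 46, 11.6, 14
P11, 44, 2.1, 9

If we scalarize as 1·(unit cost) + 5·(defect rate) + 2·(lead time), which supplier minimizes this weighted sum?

P1: 1·26 + 5·8.2 + 2·26 = 119.0
P2: 1·36 + 5·4.6 + 2·8 = 75.0
P3: 1·28 + 5·8.5 + 2·15 = 100.5
P4: 1·19 + 5·5.1 + 2·17 = 78.5
P5: 1·16 + 5·6.4 + 2·30 = 108.0
P6: 1·31 + 5·8.8 + 2·2 = 79.0
P7: 1·13 + 5·11.6 + 2·17 = 105.0
P8: 1·16 + 5·6.6 + 2·25 = 99.0
P9: 1·44 + 5·1.3 + 2·7 = 64.5
P10: 1·46 + 5·11.6 + 2·14 = 132.0
P11: 1·44 + 5·2.1 + 2·9 = 72.5
Lowest: P9 at 64.5.

P9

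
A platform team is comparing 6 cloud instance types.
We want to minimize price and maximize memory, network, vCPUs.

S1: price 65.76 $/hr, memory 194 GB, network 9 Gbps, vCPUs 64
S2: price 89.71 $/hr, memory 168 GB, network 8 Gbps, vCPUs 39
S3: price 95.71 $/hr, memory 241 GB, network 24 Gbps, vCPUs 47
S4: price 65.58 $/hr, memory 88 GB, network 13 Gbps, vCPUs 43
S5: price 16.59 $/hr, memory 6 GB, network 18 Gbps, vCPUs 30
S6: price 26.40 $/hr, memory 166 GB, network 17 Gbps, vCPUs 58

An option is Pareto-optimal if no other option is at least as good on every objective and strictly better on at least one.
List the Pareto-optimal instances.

S1, S3, S5, S6

S1: not dominated (best vCPUs).
S2: dominated by S1 (price 65.76≤89.71, memory 194≥168, network 9≥8, vCPUs 64≥39).
S3: not dominated (best memory).
S4: dominated by S6 (price 26.40≤65.58, memory 166≥88, network 17≥13, vCPUs 58≥43).
S5: not dominated (best price).
S6: not dominated.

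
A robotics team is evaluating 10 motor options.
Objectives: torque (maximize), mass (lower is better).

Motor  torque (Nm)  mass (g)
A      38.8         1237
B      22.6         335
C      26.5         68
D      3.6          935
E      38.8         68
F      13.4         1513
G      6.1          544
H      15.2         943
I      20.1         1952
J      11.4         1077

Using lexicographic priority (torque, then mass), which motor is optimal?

First maximize torque: best is 38.8, kept {A, E}.
Then minimize mass: best is 68, kept {E}.

E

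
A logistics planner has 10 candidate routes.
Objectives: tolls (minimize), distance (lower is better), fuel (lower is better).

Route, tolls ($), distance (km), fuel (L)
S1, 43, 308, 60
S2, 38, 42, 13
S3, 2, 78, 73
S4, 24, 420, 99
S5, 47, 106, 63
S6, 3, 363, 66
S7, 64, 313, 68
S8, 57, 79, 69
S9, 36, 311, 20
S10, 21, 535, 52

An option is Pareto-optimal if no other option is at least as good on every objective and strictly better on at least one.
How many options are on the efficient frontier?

5

S1: dominated by S2 (tolls 38≤43, distance 42≤308, fuel 13≤60).
S2: not dominated (best distance).
S3: not dominated (best tolls).
S4: dominated by S3 (tolls 2≤24, distance 78≤420, fuel 73≤99).
S5: dominated by S2 (tolls 38≤47, distance 42≤106, fuel 13≤63).
S6: not dominated.
S7: dominated by S1 (tolls 43≤64, distance 308≤313, fuel 60≤68).
S8: dominated by S2 (tolls 38≤57, distance 42≤79, fuel 13≤69).
S9: not dominated.
S10: not dominated.
Pareto-optimal: S2, S3, S6, S9, S10 → 5.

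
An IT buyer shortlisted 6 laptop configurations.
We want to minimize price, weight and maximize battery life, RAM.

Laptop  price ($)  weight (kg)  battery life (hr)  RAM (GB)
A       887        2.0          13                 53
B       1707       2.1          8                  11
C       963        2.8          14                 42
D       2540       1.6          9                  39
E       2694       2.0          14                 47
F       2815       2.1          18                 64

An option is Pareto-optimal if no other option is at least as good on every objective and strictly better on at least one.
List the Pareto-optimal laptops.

A, C, D, E, F

A: not dominated (best price).
B: dominated by A (price 887≤1707, weight 2.0≤2.1, battery life 13≥8, RAM 53≥11).
C: not dominated.
D: not dominated (best weight).
E: not dominated.
F: not dominated (best battery life).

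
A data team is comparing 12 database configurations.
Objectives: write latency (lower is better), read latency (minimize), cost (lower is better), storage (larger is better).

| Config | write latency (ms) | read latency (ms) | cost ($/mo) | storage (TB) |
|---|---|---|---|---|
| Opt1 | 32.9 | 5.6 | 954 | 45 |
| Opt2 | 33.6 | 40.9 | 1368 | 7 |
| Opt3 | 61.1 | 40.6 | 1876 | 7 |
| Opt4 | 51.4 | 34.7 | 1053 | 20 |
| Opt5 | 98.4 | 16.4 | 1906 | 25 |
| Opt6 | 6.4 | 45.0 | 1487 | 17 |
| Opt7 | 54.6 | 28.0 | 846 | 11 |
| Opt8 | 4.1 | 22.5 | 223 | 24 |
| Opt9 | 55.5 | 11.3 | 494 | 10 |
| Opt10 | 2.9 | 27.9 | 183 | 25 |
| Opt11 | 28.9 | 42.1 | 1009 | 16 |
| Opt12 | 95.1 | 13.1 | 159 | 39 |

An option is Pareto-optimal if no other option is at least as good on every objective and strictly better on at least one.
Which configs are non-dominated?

Opt1: not dominated (best read latency).
Opt2: dominated by Opt1 (write latency 32.9≤33.6, read latency 5.6≤40.9, cost 954≤1368, storage 45≥7).
Opt3: dominated by Opt1 (write latency 32.9≤61.1, read latency 5.6≤40.6, cost 954≤1876, storage 45≥7).
Opt4: dominated by Opt1 (write latency 32.9≤51.4, read latency 5.6≤34.7, cost 954≤1053, storage 45≥20).
Opt5: dominated by Opt1 (write latency 32.9≤98.4, read latency 5.6≤16.4, cost 954≤1906, storage 45≥25).
Opt6: dominated by Opt8 (write latency 4.1≤6.4, read latency 22.5≤45.0, cost 223≤1487, storage 24≥17).
Opt7: dominated by Opt8 (write latency 4.1≤54.6, read latency 22.5≤28.0, cost 223≤846, storage 24≥11).
Opt8: not dominated.
Opt9: not dominated.
Opt10: not dominated (best write latency).
Opt11: dominated by Opt8 (write latency 4.1≤28.9, read latency 22.5≤42.1, cost 223≤1009, storage 24≥16).
Opt12: not dominated (best cost).

Opt1, Opt8, Opt9, Opt10, Opt12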